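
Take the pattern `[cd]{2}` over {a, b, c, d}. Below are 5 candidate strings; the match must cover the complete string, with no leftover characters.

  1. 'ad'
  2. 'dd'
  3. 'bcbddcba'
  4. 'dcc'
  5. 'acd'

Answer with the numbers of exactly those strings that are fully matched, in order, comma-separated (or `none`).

1 → no match
2 → match
3 → no match
4 → no match
5 → no match

2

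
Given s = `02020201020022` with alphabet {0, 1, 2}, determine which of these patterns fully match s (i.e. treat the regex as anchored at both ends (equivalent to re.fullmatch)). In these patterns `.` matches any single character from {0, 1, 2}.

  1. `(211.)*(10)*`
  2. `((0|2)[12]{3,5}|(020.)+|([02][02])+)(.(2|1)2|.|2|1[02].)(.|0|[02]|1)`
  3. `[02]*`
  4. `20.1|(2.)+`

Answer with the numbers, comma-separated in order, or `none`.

1 → no match
2 → match
3 → no match
4 → no match

2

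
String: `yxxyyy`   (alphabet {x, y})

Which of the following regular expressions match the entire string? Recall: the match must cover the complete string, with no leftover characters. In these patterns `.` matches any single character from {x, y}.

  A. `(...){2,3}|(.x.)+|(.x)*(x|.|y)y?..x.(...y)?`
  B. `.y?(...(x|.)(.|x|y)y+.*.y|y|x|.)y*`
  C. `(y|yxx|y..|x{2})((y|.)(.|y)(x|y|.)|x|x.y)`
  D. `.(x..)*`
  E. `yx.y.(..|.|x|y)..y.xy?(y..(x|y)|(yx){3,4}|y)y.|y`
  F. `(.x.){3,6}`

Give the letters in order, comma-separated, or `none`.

A, C

A → match
B → no match
C → match
D → no match
E → no match
F → no match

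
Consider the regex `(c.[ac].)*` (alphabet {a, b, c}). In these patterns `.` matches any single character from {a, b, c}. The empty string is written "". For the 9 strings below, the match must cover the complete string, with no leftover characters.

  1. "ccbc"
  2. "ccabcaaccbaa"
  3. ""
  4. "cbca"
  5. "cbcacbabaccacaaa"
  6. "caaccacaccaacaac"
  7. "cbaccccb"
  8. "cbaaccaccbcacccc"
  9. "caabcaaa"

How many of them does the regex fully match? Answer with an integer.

7

1 → no match
2 → match
3 → match
4 → match
5 → no match
6 → match
7 → match
8 → match
9 → match
Total matched: 7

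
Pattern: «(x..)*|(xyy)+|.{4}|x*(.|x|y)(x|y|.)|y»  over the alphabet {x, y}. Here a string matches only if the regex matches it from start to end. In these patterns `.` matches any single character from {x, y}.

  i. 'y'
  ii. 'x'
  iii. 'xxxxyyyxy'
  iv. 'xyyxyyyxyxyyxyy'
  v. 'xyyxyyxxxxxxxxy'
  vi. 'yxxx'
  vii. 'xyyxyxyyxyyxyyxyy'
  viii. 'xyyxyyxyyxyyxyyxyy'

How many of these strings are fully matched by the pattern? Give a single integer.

i → match
ii → no match
iii → no match
iv → no match
v → match
vi → match
vii → no match
viii → match
Total matched: 4

4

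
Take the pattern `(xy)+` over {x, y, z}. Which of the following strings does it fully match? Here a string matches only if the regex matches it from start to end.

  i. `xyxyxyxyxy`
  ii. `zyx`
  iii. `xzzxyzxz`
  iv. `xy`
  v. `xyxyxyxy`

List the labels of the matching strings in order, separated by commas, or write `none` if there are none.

i, iv, v

i → match
ii → no match — must start with `xy`
iii → no match — must start with `xy`
iv → match
v → match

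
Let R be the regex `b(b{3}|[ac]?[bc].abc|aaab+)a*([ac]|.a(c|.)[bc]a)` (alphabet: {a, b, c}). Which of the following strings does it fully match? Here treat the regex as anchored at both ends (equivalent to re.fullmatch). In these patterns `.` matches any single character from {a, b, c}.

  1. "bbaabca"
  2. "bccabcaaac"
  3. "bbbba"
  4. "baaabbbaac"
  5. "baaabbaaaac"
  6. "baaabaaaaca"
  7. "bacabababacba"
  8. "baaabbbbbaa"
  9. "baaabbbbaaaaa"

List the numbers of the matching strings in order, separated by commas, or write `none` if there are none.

1. "bbaabca" → match
2. "bccabcaaac" → match
3. "bbbba" → match
4. "baaabbbaac" → match
5. "baaabbaaaac" → match
6. "baaabaaaaca" → match
7 → no match
8. "baaabbbbbaa" → match
9 → match

1, 2, 3, 4, 5, 6, 8, 9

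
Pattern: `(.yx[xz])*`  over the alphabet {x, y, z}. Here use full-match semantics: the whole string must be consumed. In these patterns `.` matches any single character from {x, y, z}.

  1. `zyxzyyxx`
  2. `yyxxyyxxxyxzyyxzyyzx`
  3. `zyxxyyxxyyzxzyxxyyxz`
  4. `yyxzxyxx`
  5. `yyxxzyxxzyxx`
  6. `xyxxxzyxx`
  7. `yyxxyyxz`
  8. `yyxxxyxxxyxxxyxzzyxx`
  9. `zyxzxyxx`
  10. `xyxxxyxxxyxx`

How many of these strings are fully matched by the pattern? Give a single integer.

7

1 → match
2 → no match
3 → no match
4 → match
5 → match
6 → no match
7 → match
8 → match
9 → match
10 → match
Total matched: 7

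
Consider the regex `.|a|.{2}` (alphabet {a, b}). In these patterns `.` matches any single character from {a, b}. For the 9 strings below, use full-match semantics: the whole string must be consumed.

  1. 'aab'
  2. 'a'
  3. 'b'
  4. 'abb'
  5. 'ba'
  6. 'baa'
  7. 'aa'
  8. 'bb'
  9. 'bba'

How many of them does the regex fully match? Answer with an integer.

1 → no match
2 → match
3 → match
4 → no match
5 → match
6 → no match
7 → match
8 → match
9 → no match
Total matched: 5

5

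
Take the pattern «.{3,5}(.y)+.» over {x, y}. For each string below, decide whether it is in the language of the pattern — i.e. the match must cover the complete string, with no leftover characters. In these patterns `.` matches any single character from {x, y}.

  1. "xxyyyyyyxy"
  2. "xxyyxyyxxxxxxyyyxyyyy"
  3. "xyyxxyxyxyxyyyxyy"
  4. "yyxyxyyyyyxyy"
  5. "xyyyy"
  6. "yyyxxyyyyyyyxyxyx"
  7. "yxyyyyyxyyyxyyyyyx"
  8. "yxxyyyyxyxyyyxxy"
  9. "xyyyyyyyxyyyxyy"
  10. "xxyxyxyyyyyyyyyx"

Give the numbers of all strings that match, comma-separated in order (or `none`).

3, 4, 6, 7, 9, 10

1 → no match
2 → no match
3 → match
4 → match
5 → no match
6 → match
7 → match
8 → no match
9 → match
10 → match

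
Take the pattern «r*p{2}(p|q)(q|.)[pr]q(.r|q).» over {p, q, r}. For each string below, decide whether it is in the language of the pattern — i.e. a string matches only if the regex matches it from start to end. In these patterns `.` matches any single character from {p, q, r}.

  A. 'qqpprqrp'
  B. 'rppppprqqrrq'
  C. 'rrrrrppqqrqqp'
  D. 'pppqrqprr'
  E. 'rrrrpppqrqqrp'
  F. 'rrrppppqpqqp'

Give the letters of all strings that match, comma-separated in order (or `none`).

C, D, E

A. 'qqpprqrp' → no match
B. 'rppppprqqrrq' → no match
C → match
D. 'pppqrqprr' → match
E → match
F. 'rrrppppqpqqp' → no match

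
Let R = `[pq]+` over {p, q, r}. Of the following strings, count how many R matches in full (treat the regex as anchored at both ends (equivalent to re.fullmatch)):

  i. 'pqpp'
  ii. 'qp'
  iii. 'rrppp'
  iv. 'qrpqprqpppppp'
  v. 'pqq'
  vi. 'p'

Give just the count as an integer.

i. 'pqpp' → match
ii. 'qp' → match
iii. 'rrppp' → no match
iv → no match
v. 'pqq' → match
vi. 'p' → match
Total matched: 4

4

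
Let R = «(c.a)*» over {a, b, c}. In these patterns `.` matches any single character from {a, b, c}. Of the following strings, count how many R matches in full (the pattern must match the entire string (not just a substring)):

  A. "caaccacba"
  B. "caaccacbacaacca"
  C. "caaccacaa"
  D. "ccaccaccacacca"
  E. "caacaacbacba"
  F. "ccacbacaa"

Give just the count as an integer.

A. "caaccacba" → match
B → match
C. "caaccacaa" → match
D → no match
E. "caacaacbacba" → match
F. "ccacbacaa" → match
Total matched: 5

5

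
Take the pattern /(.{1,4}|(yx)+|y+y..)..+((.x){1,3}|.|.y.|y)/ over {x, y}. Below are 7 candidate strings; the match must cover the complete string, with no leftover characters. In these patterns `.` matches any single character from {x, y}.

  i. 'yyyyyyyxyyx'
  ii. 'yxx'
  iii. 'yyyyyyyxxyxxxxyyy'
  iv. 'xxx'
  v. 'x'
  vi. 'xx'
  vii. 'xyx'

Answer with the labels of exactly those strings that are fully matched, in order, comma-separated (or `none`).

i, iii

i → match
ii → no match
iii → match
iv → no match
v → no match
vi → no match
vii → no match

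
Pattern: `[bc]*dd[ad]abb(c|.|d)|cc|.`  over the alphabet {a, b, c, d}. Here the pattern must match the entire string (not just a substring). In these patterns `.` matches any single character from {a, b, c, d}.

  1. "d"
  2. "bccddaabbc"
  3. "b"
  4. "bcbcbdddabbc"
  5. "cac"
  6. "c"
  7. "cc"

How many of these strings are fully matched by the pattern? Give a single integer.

1 → match
2 → match
3 → match
4 → match
5 → no match
6 → match
7 → match
Total matched: 6

6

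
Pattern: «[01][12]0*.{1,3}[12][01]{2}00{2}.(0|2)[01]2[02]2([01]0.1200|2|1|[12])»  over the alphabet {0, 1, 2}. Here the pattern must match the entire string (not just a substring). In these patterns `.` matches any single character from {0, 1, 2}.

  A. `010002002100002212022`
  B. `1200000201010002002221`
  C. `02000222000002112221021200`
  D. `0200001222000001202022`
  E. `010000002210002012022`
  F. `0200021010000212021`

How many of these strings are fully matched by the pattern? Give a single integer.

4

A → match
B → match
C → no match
D → match
E → no match
F → match
Total matched: 4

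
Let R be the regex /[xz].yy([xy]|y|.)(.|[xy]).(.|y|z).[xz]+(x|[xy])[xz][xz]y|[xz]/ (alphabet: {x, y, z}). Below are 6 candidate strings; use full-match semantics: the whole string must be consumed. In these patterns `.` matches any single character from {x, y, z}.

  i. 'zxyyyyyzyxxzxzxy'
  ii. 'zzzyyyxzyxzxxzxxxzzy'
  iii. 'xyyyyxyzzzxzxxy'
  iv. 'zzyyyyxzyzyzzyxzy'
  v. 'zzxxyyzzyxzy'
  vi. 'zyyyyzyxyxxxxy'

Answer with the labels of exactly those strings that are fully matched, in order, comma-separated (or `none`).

i, vi

i → match
ii → no match
iii → no match
iv → no match
v → no match
vi → match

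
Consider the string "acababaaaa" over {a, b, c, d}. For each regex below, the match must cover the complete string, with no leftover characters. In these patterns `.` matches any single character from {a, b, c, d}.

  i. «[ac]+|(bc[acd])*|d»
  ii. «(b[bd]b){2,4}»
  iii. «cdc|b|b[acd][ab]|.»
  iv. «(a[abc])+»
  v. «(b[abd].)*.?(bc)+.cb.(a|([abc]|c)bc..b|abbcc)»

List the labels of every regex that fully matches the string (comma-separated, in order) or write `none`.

iv

i → no match
ii → no match — must start with "b"
iii → no match
iv → match
v → no match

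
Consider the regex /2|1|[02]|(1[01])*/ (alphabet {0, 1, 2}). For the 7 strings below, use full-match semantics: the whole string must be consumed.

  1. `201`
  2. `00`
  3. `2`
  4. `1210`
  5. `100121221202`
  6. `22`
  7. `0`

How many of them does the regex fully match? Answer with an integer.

2

1 → no match
2 → no match
3 → match
4 → no match
5 → no match
6 → no match
7 → match
Total matched: 2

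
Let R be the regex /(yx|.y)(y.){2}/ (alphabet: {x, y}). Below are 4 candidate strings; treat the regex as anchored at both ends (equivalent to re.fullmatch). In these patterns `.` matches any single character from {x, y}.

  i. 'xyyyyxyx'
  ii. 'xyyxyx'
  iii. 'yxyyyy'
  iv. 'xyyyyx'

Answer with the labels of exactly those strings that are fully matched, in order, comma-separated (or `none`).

i → no match
ii → match
iii → match
iv → match

ii, iii, iv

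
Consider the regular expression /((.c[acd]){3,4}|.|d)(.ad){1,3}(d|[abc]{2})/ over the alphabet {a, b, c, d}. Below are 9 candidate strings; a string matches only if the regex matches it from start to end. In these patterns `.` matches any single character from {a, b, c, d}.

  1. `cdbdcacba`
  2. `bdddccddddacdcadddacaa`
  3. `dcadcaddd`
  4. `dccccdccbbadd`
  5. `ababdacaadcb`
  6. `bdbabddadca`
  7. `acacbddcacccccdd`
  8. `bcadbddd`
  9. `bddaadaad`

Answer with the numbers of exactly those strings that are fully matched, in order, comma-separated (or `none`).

1 → no match
2 → no match
3 → no match
4 → no match
5 → no match
6 → no match
7 → no match
8 → no match
9 → no match

none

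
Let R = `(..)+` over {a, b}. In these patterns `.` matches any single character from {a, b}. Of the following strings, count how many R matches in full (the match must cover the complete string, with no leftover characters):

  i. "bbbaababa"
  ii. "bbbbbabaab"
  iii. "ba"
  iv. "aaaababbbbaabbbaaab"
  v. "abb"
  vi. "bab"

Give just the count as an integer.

i. "bbbaababa" → no match
ii. "bbbbbabaab" → match
iii. "ba" → match
iv → no match
v. "abb" → no match
vi. "bab" → no match
Total matched: 2

2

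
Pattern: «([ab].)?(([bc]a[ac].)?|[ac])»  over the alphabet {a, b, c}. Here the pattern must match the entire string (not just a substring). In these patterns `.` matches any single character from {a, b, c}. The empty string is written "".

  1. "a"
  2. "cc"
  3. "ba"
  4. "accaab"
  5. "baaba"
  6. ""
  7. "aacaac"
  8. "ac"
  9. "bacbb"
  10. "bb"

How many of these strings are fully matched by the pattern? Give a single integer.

1 → match
2 → no match
3 → match
4 → match
5 → no match
6 → match
7 → match
8 → match
9 → no match
10 → match
Total matched: 7

7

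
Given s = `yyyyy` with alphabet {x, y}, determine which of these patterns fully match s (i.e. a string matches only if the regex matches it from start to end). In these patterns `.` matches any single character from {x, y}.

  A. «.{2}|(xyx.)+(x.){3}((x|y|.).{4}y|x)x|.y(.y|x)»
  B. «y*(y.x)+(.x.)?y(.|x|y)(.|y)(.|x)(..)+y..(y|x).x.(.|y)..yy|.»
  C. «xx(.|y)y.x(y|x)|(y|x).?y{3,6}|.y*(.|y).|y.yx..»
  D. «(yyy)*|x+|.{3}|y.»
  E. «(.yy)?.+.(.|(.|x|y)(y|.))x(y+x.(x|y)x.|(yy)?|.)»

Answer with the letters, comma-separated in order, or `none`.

A → no match
B → no match
C → match
D → no match
E → no match

C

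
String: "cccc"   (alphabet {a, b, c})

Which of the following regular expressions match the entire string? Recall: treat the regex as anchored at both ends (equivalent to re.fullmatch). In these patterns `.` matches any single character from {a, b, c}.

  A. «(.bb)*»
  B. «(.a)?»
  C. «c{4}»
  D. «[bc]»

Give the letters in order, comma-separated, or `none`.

A → no match
B → no match
C → match
D → no match

C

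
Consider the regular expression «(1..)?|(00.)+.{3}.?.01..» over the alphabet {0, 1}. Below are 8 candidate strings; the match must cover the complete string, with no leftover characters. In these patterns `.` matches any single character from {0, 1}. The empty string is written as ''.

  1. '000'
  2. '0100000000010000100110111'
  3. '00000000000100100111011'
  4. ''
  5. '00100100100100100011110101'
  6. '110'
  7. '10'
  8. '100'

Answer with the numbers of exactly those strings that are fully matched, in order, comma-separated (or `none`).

4, 5, 6, 8

1 → no match
2 → no match
3 → no match
4 → match
5 → match
6 → match
7 → no match
8 → match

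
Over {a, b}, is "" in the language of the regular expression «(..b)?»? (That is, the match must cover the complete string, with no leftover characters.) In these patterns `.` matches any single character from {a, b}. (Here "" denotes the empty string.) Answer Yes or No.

Yes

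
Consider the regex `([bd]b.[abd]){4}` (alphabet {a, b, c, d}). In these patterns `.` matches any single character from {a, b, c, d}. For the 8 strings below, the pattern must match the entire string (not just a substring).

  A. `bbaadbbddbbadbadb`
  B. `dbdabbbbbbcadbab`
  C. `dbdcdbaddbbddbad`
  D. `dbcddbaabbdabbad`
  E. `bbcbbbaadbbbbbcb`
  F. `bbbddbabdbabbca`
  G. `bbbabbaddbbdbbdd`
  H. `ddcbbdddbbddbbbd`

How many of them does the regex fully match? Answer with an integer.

A → no match
B → match
C → no match
D → match
E → match
F → no match
G → match
H → no match
Total matched: 4

4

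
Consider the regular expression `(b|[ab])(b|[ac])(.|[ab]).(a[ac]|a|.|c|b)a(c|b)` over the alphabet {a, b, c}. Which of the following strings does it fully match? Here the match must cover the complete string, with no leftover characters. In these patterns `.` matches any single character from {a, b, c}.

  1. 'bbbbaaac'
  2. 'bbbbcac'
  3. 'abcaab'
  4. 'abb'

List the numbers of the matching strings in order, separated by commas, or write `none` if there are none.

1, 2

1. 'bbbbaaac' → match
2. 'bbbbcac' → match
3. 'abcaab' → no match
4. 'abb' → no match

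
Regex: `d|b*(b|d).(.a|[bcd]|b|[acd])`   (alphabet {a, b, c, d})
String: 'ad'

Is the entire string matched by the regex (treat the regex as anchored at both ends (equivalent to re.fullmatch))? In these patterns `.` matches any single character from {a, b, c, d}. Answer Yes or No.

No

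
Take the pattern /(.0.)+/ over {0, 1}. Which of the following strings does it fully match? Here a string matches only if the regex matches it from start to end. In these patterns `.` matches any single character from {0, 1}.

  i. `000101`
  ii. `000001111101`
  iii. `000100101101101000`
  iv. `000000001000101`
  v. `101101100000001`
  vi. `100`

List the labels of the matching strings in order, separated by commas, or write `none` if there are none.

i, iii, iv, v, vi

i → match
ii → no match
iii → match
iv → match
v → match
vi → match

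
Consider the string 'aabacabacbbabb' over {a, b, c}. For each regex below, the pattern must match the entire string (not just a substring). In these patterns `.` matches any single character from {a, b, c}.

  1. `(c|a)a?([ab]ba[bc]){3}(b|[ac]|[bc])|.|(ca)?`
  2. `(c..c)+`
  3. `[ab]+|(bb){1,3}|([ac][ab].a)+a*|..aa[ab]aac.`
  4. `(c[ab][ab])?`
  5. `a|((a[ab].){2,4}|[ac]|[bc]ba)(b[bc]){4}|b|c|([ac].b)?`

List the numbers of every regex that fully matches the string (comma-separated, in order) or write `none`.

1

1 → match
2 → no match — must start with 'c'
3 → no match
4 → no match
5 → no match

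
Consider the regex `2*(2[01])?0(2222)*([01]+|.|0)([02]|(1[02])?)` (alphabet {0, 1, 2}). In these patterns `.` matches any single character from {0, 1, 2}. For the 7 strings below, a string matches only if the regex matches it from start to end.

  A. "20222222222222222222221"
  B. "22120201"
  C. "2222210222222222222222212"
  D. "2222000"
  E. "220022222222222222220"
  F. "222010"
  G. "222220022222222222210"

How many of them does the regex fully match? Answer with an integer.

A → match
B → no match
C → match
D → match
E → match
F → match
G → match
Total matched: 6

6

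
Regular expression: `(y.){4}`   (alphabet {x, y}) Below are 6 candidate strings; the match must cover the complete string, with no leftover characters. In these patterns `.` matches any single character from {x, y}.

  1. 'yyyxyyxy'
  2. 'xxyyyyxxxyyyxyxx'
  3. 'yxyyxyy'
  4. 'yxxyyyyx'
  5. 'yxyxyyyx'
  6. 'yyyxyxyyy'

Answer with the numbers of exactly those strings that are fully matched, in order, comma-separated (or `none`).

5

1. 'yyyxyyxy' → no match
2 → no match — must start with 'y'
3. 'yxyyxyy' → no match
4. 'yxxyyyyx' → no match
5. 'yxyxyyyx' → match
6. 'yyyxyxyyy' → no match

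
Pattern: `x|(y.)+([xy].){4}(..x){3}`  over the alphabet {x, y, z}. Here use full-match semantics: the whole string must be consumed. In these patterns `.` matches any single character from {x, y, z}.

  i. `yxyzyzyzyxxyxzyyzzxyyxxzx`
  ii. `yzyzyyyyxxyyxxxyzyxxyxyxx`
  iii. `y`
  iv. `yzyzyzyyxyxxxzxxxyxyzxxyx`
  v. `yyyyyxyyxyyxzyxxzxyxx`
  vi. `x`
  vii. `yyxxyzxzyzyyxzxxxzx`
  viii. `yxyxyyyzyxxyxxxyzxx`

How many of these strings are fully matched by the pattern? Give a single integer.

i → match
ii → match
iii. `y` → no match — must end with `x`
iv → match
v → match
vi. `x` → match
vii → match
viii → no match
Total matched: 6

6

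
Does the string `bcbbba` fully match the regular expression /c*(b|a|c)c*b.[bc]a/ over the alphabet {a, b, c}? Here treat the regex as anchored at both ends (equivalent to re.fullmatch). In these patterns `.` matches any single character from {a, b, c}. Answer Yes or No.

Yes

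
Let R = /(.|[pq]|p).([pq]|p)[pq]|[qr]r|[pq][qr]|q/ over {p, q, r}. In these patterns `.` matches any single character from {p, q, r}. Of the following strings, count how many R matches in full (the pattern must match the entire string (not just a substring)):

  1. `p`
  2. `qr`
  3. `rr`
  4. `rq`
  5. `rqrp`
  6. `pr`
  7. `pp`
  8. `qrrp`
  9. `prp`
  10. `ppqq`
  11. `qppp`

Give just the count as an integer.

5

1. `p` → no match
2. `qr` → match
3. `rr` → match
4. `rq` → no match
5. `rqrp` → no match
6. `pr` → match
7. `pp` → no match
8. `qrrp` → no match
9. `prp` → no match
10. `ppqq` → match
11. `qppp` → match
Total matched: 5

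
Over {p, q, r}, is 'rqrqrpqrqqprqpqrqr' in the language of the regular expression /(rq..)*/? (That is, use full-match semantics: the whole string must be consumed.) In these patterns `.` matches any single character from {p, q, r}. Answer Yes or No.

No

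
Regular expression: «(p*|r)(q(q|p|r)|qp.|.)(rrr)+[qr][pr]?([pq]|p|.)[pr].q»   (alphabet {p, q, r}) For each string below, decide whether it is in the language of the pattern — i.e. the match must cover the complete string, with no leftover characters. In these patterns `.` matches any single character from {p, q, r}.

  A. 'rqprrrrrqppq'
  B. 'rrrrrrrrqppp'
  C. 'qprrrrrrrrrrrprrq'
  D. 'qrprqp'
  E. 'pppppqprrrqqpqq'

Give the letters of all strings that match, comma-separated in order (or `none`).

A. 'rqprrrrrqppq' → match
B. 'rrrrrrrrqppp' → no match — must end with 'q'
C → match
D. 'qrprqp' → no match — must end with 'q'
E → match

A, C, E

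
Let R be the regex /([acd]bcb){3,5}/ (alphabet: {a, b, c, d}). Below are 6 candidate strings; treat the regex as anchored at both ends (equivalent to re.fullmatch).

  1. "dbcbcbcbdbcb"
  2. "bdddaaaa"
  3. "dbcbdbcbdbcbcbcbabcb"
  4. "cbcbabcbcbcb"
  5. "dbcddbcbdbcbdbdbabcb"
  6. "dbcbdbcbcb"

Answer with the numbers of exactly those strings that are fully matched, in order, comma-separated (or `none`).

1 → match
2 → no match — must end with "bcb"
3 → match
4 → match
5 → no match
6 → no match

1, 3, 4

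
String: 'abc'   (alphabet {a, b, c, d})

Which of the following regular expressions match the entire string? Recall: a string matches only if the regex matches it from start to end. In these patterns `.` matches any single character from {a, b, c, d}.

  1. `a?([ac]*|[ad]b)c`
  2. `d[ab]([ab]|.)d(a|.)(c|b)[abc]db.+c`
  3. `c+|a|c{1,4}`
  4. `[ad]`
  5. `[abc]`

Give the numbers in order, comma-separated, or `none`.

1

1 → match
2 → no match — must start with 'd'
3 → no match
4 → no match
5 → no match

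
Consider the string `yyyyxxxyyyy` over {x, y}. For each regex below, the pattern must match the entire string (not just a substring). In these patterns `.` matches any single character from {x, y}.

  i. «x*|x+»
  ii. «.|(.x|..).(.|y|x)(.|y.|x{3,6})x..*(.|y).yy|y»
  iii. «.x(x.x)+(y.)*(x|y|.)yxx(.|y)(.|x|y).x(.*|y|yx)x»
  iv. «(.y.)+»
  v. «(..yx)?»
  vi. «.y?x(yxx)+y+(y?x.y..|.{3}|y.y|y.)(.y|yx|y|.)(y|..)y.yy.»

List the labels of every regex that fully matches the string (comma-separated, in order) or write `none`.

i → no match
ii → match
iii → no match — must end with `x`
iv → no match
v → no match
vi → no match

ii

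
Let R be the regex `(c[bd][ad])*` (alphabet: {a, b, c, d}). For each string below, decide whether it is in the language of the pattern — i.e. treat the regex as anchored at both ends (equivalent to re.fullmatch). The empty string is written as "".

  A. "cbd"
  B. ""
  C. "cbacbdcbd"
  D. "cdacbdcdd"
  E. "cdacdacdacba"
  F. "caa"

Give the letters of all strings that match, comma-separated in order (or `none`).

A, B, C, D, E

A → match
B → match
C → match
D → match
E → match
F → no match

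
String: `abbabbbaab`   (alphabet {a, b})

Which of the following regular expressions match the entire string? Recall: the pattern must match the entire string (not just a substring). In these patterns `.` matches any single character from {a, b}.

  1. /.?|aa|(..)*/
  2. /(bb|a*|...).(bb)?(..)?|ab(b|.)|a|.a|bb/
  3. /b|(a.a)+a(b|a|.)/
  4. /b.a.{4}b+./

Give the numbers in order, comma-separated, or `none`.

1 → match
2 → no match
3 → no match
4 → no match — must start with `b`

1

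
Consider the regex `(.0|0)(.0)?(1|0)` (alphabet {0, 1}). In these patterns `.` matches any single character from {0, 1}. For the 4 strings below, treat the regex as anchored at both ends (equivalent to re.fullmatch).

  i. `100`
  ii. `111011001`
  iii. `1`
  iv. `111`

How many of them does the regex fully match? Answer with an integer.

i → match
ii → no match
iii → no match
iv → no match
Total matched: 1

1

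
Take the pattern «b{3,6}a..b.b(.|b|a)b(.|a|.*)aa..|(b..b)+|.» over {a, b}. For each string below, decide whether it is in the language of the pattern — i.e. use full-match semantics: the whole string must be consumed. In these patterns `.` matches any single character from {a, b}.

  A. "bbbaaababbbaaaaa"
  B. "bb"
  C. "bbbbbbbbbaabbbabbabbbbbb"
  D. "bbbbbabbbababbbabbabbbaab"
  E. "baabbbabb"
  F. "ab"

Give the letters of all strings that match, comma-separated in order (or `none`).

A, C

A → match
B → no match
C → match
D → no match
E → no match
F → no match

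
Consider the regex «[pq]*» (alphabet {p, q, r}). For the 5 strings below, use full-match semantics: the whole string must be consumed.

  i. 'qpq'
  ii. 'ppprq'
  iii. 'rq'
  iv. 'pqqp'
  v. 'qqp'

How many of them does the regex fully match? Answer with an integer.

3

i. 'qpq' → match
ii. 'ppprq' → no match
iii. 'rq' → no match
iv. 'pqqp' → match
v. 'qqp' → match
Total matched: 3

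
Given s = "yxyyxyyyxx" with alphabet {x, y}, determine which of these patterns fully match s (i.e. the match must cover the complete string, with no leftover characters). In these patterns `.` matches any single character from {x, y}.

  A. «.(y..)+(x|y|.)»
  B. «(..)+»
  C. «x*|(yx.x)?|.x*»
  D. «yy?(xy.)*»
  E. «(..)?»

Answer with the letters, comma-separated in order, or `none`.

A → no match
B → match
C → no match
D → no match
E → no match

B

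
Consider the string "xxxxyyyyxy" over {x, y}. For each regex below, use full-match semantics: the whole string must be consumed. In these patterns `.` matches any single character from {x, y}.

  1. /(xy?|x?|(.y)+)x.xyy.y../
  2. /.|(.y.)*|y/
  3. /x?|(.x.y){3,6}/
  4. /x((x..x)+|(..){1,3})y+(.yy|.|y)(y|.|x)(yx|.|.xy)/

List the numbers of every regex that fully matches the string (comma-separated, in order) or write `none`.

1, 4

1 → match
2 → no match
3 → no match
4 → match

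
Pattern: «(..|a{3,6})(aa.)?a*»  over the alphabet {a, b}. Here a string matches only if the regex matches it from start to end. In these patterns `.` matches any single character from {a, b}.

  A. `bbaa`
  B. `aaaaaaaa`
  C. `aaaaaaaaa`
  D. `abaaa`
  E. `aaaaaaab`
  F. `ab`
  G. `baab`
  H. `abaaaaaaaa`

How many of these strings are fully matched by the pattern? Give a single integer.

7

A → match
B → match
C → match
D → match
E → match
F → match
G → no match
H → match
Total matched: 7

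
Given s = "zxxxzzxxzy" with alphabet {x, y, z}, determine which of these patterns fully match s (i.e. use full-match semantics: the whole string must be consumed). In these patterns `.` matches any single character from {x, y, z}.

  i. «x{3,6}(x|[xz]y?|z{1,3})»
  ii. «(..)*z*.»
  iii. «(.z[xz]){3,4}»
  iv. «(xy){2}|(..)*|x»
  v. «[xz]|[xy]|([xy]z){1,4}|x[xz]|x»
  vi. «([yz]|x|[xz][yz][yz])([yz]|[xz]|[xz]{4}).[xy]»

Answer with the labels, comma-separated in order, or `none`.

i → no match — must start with "x"
ii → match
iii → no match
iv → match
v → no match
vi → no match

ii, iv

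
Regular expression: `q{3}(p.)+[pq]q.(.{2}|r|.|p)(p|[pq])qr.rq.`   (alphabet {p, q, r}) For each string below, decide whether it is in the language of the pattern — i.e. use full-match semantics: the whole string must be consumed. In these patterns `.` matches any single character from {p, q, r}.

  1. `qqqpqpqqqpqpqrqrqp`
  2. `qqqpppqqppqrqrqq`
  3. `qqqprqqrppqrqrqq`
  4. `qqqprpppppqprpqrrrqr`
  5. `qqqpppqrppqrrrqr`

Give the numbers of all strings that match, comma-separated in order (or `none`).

1, 2, 3, 4, 5

1 → match
2 → match
3 → match
4 → match
5 → match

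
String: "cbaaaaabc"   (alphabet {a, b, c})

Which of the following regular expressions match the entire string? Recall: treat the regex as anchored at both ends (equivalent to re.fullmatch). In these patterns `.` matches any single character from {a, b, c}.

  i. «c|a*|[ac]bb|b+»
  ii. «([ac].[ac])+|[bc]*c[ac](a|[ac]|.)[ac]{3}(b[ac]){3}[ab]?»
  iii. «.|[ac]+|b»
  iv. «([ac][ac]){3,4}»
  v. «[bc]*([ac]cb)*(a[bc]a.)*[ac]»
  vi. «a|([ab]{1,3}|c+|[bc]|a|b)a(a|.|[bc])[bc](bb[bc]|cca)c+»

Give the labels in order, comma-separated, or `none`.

i → no match
ii → match
iii → no match
iv → no match
v → no match
vi → no match

ii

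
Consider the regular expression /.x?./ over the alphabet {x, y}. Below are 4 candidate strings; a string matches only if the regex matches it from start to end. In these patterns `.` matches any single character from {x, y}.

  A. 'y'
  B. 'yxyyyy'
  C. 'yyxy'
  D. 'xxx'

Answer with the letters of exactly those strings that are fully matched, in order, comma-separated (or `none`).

D

A → no match
B → no match
C → no match
D → match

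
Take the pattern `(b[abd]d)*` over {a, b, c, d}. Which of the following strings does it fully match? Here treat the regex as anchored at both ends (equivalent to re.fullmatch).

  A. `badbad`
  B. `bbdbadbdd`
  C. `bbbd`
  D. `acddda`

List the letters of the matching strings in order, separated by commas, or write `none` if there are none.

A. `badbad` → match
B. `bbdbadbdd` → match
C. `bbbd` → no match
D. `acddda` → no match

A, B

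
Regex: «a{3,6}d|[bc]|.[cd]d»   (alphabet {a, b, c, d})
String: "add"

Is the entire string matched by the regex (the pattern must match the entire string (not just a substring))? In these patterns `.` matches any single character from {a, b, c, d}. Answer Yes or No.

Yes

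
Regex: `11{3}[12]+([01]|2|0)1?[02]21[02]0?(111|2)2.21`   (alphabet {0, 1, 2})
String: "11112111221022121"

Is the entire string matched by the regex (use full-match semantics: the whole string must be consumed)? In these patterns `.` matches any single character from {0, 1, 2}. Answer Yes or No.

Yes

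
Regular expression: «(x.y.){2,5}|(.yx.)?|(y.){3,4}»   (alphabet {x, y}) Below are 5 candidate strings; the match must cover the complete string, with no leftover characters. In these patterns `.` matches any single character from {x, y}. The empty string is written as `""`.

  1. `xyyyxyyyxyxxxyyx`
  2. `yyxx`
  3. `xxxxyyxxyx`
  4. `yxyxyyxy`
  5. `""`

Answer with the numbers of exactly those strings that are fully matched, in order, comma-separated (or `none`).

2, 5

1 → no match
2 → match
3 → no match
4 → no match
5 → match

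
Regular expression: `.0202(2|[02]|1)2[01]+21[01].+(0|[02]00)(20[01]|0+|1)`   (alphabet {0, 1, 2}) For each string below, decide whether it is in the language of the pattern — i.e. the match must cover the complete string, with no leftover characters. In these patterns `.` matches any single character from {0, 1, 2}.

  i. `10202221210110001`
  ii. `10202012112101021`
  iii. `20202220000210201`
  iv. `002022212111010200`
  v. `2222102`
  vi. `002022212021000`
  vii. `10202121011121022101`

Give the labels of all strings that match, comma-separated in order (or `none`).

i → match
ii → no match
iii → match
iv → match
v → no match
vi → no match
vii → match

i, iii, iv, vii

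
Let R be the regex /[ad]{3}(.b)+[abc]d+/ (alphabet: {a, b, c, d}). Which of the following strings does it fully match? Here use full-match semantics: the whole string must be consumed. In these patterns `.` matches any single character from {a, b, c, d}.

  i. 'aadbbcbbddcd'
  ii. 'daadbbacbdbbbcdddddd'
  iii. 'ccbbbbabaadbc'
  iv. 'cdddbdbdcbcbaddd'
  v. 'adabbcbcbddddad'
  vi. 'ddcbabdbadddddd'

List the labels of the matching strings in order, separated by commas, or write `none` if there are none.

none

i → no match
ii → no match
iii → no match — must end with 'd'
iv → no match
v → no match
vi → no match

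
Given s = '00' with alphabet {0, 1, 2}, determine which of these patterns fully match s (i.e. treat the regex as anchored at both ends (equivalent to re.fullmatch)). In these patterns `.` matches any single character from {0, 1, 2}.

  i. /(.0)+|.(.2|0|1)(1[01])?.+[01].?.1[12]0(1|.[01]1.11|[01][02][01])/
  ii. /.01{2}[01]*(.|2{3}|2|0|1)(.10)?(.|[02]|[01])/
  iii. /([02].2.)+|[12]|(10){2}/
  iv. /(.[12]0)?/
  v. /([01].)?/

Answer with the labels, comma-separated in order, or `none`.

i, v

i → match
ii → no match
iii → no match
iv → no match
v → match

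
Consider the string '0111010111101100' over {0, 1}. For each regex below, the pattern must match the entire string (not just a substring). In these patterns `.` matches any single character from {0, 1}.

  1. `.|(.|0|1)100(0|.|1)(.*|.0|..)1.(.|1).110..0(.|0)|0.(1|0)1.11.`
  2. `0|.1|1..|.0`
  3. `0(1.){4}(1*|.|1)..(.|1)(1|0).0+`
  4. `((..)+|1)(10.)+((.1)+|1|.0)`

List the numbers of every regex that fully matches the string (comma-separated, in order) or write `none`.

3

1 → no match
2 → no match
3 → match
4 → no match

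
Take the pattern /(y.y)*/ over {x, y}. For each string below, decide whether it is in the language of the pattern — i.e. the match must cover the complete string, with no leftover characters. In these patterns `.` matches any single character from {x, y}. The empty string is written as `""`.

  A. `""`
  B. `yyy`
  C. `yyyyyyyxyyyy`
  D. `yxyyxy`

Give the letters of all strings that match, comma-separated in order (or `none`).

A → match
B → match
C → match
D → match

A, B, C, D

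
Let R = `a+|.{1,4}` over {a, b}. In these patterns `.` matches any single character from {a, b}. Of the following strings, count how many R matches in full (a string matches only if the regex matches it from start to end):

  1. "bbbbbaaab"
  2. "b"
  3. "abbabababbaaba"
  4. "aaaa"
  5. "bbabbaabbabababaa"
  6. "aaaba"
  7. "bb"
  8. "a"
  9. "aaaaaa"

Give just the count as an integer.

5

1 → no match
2 → match
3 → no match
4 → match
5 → no match
6 → no match
7 → match
8 → match
9 → match
Total matched: 5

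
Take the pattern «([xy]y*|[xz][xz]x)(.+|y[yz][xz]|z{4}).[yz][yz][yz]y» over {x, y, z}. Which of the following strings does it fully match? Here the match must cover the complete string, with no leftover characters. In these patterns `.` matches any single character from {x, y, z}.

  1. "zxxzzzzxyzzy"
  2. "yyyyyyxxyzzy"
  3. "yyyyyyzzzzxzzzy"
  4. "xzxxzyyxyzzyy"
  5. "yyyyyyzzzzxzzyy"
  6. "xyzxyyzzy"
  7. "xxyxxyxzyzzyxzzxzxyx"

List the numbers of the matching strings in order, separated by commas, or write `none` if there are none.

1, 2, 3, 4, 5, 6

1 → match
2 → match
3 → match
4 → match
5 → match
6 → match
7 → no match — must end with "y"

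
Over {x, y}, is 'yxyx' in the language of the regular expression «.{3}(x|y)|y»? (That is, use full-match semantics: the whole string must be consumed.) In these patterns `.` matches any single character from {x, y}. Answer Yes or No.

Yes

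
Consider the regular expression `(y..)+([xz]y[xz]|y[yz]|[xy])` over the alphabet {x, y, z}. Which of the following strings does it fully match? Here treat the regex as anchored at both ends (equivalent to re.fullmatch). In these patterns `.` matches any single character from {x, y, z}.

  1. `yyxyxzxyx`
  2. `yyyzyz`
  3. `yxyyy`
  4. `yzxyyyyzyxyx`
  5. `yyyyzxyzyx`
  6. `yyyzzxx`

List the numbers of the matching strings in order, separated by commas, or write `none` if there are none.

1, 2, 3, 4, 5

1 → match
2 → match
3 → match
4 → match
5 → match
6 → no match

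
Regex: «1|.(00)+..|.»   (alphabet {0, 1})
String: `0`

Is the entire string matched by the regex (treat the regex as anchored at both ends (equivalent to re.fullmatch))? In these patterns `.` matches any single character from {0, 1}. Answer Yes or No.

Yes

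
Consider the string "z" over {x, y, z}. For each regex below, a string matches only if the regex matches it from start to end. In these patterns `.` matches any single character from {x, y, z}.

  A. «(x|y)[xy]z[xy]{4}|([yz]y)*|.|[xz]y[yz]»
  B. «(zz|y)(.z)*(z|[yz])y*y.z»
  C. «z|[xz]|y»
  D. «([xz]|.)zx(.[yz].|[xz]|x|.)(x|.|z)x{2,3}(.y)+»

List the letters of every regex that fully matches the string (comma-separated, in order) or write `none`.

A, C

A → match
B → no match
C → match
D → no match — must end with "y"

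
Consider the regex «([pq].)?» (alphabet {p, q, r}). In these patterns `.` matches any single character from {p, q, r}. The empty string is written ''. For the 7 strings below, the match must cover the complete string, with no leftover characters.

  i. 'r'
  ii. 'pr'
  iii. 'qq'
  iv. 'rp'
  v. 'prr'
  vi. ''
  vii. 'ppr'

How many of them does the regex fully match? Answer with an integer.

3

i → no match
ii → match
iii → match
iv → no match
v → no match
vi → match
vii → no match
Total matched: 3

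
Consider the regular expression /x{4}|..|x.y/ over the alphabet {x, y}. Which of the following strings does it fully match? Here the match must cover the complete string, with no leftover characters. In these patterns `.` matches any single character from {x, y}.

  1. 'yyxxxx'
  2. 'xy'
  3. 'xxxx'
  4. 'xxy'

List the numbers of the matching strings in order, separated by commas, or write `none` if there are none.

1 → no match
2 → match
3 → match
4 → match

2, 3, 4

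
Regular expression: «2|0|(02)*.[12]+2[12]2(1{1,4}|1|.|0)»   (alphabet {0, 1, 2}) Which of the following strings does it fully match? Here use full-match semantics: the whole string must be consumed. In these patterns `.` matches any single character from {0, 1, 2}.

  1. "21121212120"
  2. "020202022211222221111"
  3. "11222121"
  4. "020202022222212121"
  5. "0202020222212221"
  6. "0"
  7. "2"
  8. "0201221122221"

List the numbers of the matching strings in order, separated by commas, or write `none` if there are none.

1, 2, 3, 4, 5, 6, 7, 8

1. "21121212120" → match
2 → match
3. "11222121" → match
4 → match
5 → match
6. "0" → match
7. "2" → match
8 → match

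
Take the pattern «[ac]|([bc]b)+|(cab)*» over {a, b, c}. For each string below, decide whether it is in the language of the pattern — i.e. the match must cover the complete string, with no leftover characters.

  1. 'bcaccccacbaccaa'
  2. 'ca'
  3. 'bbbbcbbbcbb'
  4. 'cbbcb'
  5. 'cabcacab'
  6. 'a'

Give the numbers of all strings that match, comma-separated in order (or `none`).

1 → no match
2. 'ca' → no match
3. 'bbbbcbbbcbb' → no match
4. 'cbbcb' → no match
5. 'cabcacab' → no match
6. 'a' → match

6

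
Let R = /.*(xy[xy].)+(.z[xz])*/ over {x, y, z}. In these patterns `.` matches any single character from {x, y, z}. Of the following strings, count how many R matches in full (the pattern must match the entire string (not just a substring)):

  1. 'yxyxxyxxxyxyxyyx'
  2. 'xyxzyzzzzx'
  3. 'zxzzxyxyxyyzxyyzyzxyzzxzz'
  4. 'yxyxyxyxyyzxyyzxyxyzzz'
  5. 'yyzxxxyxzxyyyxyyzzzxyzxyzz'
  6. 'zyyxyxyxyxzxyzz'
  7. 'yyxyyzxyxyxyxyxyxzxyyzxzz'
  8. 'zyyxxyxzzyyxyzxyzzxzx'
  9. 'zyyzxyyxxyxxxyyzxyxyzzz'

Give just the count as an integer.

8

1 → match
2. 'xyxzyzzzzx' → match
3 → match
4 → match
5 → match
6 → match
7 → match
8 → no match
9 → match
Total matched: 8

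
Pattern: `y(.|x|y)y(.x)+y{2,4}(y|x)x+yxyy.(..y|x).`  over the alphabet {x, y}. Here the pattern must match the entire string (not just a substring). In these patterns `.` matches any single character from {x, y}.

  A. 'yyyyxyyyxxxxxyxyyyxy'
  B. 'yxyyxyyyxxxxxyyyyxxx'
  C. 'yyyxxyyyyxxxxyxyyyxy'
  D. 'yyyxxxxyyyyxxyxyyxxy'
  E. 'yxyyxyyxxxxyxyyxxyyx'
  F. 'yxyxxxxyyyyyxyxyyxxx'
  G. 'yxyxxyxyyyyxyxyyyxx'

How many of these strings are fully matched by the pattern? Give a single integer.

A → match
B → no match
C → match
D → match
E → match
F → match
G → match
Total matched: 6

6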